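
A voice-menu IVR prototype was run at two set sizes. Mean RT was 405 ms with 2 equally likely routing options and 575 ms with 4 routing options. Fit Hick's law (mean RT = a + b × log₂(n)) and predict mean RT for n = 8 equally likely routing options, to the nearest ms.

745 ms

Solve the two-equation system in a and b:
  b = (575 − 405) / (log₂ 4 − log₂ 2) = 170 / (2 − 1) = 170 ms/bit
  a = 405 − 170 × 1 = 235 ms
Then RT(8) = 235 + 170 × log₂ 8 = 235 + 170 × 3 ≈ 745.000 ms.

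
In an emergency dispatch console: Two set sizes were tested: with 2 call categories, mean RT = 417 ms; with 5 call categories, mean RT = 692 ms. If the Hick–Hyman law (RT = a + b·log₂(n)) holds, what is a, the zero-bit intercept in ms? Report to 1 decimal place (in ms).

209.0 ms

b = (RT₂ − RT₁)/(log₂ n₂ − log₂ n₁) = (692 − 417)/(2.3219 − 1) = 208.029 ms/bit.
Intercept: a = 417 − 208.029·log₂(2) = 208.971 ms.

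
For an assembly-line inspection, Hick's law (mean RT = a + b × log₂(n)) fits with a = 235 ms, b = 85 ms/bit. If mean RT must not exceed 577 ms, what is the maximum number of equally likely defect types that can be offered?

Set 235 + 85·log₂ n ≤ 577 → log₂ n ≤ (577 − 235)/85 = 4.0235.
So n ≤ 2^4.0235 = 16.263; the largest integer n is 16.

16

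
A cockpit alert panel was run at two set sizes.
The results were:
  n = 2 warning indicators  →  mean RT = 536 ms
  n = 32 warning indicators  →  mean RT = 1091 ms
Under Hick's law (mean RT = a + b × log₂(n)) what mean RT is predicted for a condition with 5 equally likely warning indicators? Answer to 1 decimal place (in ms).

RT is linear in log₂ n, so two points fix the line:
  b = (1091 − 536) / (log₂ 32 − log₂ 2) = 555 / (5 − 1) = 138.750 ms/bit
  a = 536 − 138.750 × 1 = 397.250 ms
Then RT(5) = 397.250 + 138.750 × log₂ 5 = 397.250 + 138.750 × 2.3219 ≈ 719.418 ms.

719.4 ms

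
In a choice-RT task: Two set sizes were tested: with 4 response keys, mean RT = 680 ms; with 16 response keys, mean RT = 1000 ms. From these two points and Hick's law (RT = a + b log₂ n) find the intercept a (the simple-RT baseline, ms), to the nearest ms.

Slope: b = (1000 − 680) / (log₂ 16 − log₂ 4) = 320/2.0000 = 160 ms/bit.
Intercept: a = 680 − 160·log₂(4) = 360.000 ms.

360 ms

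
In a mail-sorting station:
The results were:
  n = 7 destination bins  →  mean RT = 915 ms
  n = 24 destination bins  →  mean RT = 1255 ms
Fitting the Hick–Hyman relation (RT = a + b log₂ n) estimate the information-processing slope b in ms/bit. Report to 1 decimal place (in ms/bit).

Slope: b = (1255 − 915) / (log₂ 24 − log₂ 7) = 340/1.7776 = 191.268 ms/bit.

191.3 ms/bit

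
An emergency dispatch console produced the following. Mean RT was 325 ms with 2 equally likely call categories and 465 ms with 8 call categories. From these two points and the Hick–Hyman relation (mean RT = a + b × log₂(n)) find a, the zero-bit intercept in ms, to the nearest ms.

The slope on a log₂ axis is (465 − 325) / (3 − 1) = 70 ms/bit.
Intercept: a = 325 − 70·log₂(2) = 255.000 ms.

255 ms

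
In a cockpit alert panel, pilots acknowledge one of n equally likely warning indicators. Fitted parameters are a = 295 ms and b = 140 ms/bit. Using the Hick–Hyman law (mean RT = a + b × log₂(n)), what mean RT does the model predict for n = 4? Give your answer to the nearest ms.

575 ms

log₂(4) = 2 bits, so RT = 295 + 140 × 2 ≈ 575.000 ms.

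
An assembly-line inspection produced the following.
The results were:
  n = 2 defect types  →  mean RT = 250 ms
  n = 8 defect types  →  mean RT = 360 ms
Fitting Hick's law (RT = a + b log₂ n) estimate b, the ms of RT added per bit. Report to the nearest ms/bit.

55 ms/bit

The slope on a log₂ axis is (360 − 250) / (3 − 1) = 55 ms/bit.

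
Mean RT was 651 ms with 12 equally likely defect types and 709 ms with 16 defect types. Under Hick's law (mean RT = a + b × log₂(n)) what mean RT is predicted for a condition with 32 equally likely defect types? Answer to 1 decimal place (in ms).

RT is linear in log₂ n, so two points fix the line:
  b = (709 − 651) / (log₂ 16 − log₂ 12) = 58 / (4 − 3.5850) = 139.746 ms/bit
  a = 651 − 139.746 × 3.5850 = 150.014 ms
Then RT(32) = 150.014 + 139.746 × log₂ 32 = 150.014 + 139.746 × 5 ≈ 848.746 ms.

848.7 ms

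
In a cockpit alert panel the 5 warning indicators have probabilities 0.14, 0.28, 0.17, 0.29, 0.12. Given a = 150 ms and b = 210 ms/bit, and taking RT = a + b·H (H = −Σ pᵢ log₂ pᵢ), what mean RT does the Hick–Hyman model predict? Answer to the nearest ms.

Entropy contributions −pᵢ log₂ pᵢ: 0.3971, 0.5142, 0.4346, 0.5179, 0.3671; sum H = 2.2309 bits.
RT = a + bH = 150 + 210·2.2309 = 618.49 ms.

618 ms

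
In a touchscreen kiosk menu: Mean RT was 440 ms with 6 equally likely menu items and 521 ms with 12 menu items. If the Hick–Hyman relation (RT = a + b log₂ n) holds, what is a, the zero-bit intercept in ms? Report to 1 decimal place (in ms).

230.6 ms

The slope on a log₂ axis is (521 − 440) / (3.5850 − 2.5850) = 81.000 ms/bit.
Intercept: a = 440 − 81.000·log₂(6) = 230.618 ms.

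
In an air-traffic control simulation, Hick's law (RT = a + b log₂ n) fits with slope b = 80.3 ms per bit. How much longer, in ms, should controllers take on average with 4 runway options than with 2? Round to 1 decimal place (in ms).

Only the slope matters, since a is common to both: ΔRT = b·log₂(n₂/n₁).
log₂(4) − log₂(2) = log₂(4/2) = log₂(2) = 1.
ΔRT = 80.3 × 1.0000 = 80.300 ms.

80.3 ms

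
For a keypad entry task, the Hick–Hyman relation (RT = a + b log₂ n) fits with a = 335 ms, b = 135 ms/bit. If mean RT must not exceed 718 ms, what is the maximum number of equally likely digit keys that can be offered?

Set 335 + 135·log₂ n ≤ 718 → log₂ n ≤ (718 − 335)/135 = 2.8370.
So n ≤ 2^2.8370 = 7.146; the largest integer n is 7.

7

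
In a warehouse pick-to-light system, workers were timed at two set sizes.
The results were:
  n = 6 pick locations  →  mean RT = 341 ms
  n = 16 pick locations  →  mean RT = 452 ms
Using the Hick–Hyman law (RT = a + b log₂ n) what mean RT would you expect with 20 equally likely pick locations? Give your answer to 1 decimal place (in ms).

477.3 ms

Solve the two-equation system in a and b:
  b = (452 − 341) / (log₂ 16 − log₂ 6) = 111 / (4 − 2.5850) = 78.443 ms/bit
  a = 341 − 78.443 × 2.5850 = 138.227 ms
Then RT(20) = 138.227 + 78.443 × log₂ 20 = 138.227 + 78.443 × 4.3219 ≈ 477.253 ms.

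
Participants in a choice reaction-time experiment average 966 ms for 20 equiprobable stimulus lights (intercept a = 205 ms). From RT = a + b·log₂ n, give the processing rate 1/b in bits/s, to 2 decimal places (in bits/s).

b = (966 − 205)/log₂ 20 = 761/4.3219 = 176.079 ms per bit = 0.17608 s/bit; the reciprocal is 5.679 bits/s.

5.68 bits/s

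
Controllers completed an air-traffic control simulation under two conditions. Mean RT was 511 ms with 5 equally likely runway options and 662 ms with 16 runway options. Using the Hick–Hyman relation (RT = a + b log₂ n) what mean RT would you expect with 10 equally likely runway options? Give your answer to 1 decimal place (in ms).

601.0 ms

Solve the two-equation system in a and b:
  b = (662 − 511) / (log₂ 16 − log₂ 5) = 151 / (4 − 2.3219) = 89.984 ms/bit
  a = 511 − 89.984 × 2.3219 = 302.063 ms
Then RT(10) = 302.063 + 89.984 × log₂ 10 = 302.063 + 89.984 × 3.3219 ≈ 600.984 ms.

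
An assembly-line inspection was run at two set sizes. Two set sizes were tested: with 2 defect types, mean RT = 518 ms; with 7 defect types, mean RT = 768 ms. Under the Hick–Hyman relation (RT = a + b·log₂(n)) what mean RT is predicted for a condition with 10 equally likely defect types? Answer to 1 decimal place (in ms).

With log₂ n on the abscissa the relation is linear; from the two conditions:
  b = (768 − 518) / (log₂ 7 − log₂ 2) = 250 / (2.8074 − 1) = 138.324 ms/bit
  a = 518 − 138.324 × 1 = 379.676 ms
Then RT(10) = 379.676 + 138.324 × log₂ 10 = 379.676 + 138.324 × 3.3219 ≈ 839.178 ms.

839.2 ms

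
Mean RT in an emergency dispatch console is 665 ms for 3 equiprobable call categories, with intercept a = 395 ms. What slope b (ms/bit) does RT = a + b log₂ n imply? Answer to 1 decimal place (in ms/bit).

log₂(3) = 1.5850 bits.
b = (RT − a)/log₂ n = (665 − 395) / 1.5850 = 170.351 ms/bit.

170.4 ms/bit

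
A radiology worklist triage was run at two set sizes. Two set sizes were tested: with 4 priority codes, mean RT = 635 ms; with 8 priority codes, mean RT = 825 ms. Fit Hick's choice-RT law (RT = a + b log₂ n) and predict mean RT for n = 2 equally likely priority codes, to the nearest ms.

Solve the two-equation system in a and b:
  b = (825 − 635) / (log₂ 8 − log₂ 4) = 190 / (3 − 2) = 190 ms/bit
  a = 635 − 190 × 2 = 255 ms
Then RT(2) = 255 + 190 × log₂ 2 = 255 + 190 × 1 ≈ 445.000 ms.

445 ms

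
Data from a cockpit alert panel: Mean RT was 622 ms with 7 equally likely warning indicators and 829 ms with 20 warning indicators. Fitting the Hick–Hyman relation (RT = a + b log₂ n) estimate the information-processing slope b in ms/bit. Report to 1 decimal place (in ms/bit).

Slope: b = (829 − 622) / (log₂ 20 − log₂ 7) = 207/1.5146 = 136.672 ms/bit.

136.7 ms/bit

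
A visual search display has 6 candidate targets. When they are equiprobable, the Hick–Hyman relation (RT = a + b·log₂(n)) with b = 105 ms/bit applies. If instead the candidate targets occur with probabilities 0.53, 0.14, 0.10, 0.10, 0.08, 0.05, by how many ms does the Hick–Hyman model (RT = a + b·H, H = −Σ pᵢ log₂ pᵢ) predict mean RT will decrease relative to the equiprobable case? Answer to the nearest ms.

56 ms

The RT saving is b·ΔH. Equiprobable H₀ = log₂(6) = 2.5850 bits; with the given probabilities H = 2.0545 bits.
b·(H₀ − H) = 105 × (2.5850 − 2.0545) = 55.69 ms.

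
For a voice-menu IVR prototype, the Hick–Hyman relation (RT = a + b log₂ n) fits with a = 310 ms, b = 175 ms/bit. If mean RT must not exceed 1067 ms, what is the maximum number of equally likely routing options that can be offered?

Information budget: (1067 − 310)/175 = 4.3257 bits, so n ≤ 2^4.3257 = 20.053 → at most 20.

20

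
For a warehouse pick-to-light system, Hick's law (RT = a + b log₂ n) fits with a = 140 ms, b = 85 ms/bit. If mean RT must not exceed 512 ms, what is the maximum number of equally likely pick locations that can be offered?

85·log₂ n ≤ 512 − 140 = 372, giving log₂ n ≤ 4.3765 and n ≤ 20.771. The largest whole number is 20.

20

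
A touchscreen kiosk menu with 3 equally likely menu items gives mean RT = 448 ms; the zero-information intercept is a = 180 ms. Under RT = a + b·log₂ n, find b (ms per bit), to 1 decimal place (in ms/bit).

b = (448 − 180) / log₂(3) = 268 / 1.5850 = 169.089 ms/bit.

169.1 ms/bit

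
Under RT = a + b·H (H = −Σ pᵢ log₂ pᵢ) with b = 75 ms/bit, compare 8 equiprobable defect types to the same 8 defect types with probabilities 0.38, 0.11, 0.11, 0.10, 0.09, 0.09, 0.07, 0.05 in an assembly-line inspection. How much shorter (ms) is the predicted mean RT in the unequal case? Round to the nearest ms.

Equiprobable entropy H₀ = log₂ 8 = 3.0000 bits.
Skewed entropy H = −Σ pᵢ log₂ pᵢ = 2.6732 bits.
ΔRT = b·(H₀ − H) = 75 × 0.3268 = 24.51 ms.

25 ms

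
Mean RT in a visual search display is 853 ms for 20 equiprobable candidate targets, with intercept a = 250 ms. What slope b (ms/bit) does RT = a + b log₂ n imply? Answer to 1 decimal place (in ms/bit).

20 alternatives carry log₂ 20 = 4.3219 bits; the choice cost is 853 − 250 = 603 ms, so b = 603/4.3219 = 139.521 ms/bit.

139.5 ms/bit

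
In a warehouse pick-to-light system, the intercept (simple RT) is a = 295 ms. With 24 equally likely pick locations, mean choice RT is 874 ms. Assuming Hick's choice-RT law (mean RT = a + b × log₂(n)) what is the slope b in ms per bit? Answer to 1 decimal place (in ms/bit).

126.3 ms/bit

b = (874 − 295) / log₂(24) = 579 / 4.5850 = 126.282 ms/bit.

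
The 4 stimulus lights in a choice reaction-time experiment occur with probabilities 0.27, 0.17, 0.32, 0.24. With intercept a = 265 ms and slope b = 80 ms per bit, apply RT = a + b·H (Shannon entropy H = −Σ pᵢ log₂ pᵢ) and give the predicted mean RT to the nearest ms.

422 ms

Entropy contributions −pᵢ log₂ pᵢ: 0.5100, 0.4346, 0.5260, 0.4941; sum H = 1.9648 bits.
RT = a + bH = 265 + 80·1.9648 = 422.18 ms.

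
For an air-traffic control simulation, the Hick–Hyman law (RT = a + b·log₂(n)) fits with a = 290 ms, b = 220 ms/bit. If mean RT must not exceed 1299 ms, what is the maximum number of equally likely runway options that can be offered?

24

220·log₂ n ≤ 1299 − 290 = 1009, giving log₂ n ≤ 4.5864 and n ≤ 24.023. The largest whole number is 24.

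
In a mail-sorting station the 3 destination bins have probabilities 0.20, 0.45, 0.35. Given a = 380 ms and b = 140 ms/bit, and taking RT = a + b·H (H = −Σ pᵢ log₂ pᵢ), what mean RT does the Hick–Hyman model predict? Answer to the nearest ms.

Entropy contributions −pᵢ log₂ pᵢ: 0.4644, 0.5184, 0.5301; sum H = 1.5129 bits.
RT = a + bH = 380 + 140·1.5129 = 591.80 ms.

592 ms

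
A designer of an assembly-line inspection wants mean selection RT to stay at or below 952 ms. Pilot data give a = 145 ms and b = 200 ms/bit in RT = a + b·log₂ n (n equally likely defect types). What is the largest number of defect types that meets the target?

16

Information budget: (952 − 145)/200 = 4.0350 bits, so n ≤ 2^4.0350 = 16.393 → at most 16.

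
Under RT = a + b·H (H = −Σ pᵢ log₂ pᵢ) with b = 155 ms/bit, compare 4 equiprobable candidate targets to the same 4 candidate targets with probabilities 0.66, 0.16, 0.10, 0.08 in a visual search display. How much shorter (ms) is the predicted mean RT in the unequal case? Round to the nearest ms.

86 ms

Equiprobable entropy H₀ = log₂ 4 = 2.0000 bits.
Skewed entropy H = −Σ pᵢ log₂ pᵢ = 1.4424 bits.
ΔRT = b·(H₀ − H) = 155 × 0.5576 = 86.43 ms.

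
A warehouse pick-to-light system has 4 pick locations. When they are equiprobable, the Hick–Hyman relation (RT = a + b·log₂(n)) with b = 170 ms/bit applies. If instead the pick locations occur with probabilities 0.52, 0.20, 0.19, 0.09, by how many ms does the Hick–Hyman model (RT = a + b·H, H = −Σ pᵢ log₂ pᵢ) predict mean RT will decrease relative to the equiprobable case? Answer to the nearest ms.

47 ms

Equiprobable entropy H₀ = log₂ 4 = 2.0000 bits.
Skewed entropy H = −Σ pᵢ log₂ pᵢ = 1.7228 bits.
ΔRT = b·(H₀ − H) = 170 × 0.2772 = 47.12 ms.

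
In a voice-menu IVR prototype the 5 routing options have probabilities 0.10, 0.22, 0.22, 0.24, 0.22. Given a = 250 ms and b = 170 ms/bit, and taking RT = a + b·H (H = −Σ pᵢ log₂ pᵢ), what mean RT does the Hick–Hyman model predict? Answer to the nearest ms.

636 ms

Entropy contributions −pᵢ log₂ pᵢ: 0.3322, 0.4806, 0.4806, 0.4941, 0.4806; sum H = 2.2680 bits.
RT = a + bH = 250 + 170·2.2680 = 635.57 ms.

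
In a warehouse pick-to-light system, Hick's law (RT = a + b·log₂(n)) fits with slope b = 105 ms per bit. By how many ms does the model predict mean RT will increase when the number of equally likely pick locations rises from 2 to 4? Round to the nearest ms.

105 ms

Only the slope matters, since a is common to both: ΔRT = b·log₂(n₂/n₁).
log₂(4) − log₂(2) = log₂(4/2) = log₂(2) = 1.
ΔRT = 105 × 1.0000 = 105.000 ms.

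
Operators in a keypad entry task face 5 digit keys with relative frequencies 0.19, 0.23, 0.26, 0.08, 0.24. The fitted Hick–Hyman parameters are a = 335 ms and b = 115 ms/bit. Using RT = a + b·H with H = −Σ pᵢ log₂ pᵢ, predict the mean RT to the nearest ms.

H = 0.19·log₂(1/0.19) + 0.23·log₂(1/0.23) + 0.26·log₂(1/0.26) + 0.08·log₂(1/0.08) + 0.24·log₂(1/0.24) = 2.2338 bits.
RT = 335 + 115 × 2.2338 = 591.89 ms.

592 ms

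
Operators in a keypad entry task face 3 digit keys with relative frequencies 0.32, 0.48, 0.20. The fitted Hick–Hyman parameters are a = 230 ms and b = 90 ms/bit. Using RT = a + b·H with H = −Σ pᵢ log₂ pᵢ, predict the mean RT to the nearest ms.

Entropy contributions −pᵢ log₂ pᵢ: 0.5260, 0.5083, 0.4644; sum H = 1.4987 bits.
RT = a + bH = 230 + 90·1.4987 = 364.88 ms.

365 ms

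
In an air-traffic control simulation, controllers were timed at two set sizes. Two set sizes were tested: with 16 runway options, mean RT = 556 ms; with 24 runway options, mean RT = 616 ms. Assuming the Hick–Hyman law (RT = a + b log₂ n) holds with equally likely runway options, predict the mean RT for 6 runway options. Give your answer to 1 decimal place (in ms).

410.9 ms

With log₂ n on the abscissa the relation is linear; from the two conditions:
  b = (616 − 556) / (log₂ 24 − log₂ 16) = 60 / (4.5850 − 4) = 102.571 ms/bit
  a = 556 − 102.571 × 4 = 145.717 ms
Then RT(6) = 145.717 + 102.571 × log₂ 6 = 145.717 + 102.571 × 2.5850 ≈ 410.859 ms.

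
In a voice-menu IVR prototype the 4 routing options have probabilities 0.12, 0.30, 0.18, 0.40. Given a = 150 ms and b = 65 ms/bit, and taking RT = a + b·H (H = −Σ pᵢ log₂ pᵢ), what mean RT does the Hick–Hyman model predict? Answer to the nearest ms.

271 ms

H = 0.12·log₂(1/0.12) + 0.30·log₂(1/0.30) + 0.18·log₂(1/0.18) + 0.40·log₂(1/0.40) = 1.8622 bits.
RT = 150 + 65 × 1.8622 = 271.05 ms.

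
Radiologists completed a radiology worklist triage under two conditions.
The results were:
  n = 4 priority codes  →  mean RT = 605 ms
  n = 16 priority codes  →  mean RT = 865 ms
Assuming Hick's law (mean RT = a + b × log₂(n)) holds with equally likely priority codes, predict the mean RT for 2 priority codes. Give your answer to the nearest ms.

With log₂ n on the abscissa the relation is linear; from the two conditions:
  b = (865 − 605) / (log₂ 16 − log₂ 4) = 260 / (4 − 2) = 130 ms/bit
  a = 605 − 130 × 2 = 345 ms
Then RT(2) = 345 + 130 × log₂ 2 = 345 + 130 × 1 ≈ 475.000 ms.

475 ms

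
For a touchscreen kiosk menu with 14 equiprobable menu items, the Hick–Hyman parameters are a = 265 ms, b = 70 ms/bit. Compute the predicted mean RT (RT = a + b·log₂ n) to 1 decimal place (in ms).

log₂(14) = 3.8074 bits, so RT = 265 + 70 × 3.8074 ≈ 531.515 ms.

531.5 ms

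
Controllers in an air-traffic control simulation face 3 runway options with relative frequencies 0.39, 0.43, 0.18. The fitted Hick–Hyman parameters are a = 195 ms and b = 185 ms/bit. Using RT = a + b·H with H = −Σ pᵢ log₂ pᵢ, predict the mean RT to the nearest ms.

472 ms

Entropy contributions −pᵢ log₂ pᵢ: 0.5298, 0.5236, 0.4453; sum H = 1.4987 bits.
RT = a + bH = 195 + 185·1.4987 = 472.25 ms.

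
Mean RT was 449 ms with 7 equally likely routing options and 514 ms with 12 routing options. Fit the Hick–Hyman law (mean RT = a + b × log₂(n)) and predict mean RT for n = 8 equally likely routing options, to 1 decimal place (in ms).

465.1 ms

Solve the two-equation system in a and b:
  b = (514 − 449) / (log₂ 12 − log₂ 7) = 65 / (3.5850 − 2.8074) = 83.590 ms/bit
  a = 449 − 83.590 × 2.8074 = 214.334 ms
Then RT(8) = 214.334 + 83.590 × log₂ 8 = 214.334 + 83.590 × 3 ≈ 465.103 ms.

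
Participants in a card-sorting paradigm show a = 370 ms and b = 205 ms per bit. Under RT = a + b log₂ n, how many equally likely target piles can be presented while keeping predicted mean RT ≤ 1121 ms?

205·log₂ n ≤ 1121 − 370 = 751, giving log₂ n ≤ 3.6634 and n ≤ 12.671. The largest whole number is 12.

12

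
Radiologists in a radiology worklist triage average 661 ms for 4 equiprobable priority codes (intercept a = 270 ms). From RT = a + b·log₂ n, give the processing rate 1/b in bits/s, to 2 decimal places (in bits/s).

Choice component = 661 − 270 = 391 ms over log₂(4) = 2 bits.
b = 391 / 2 = 195.500 ms/bit, so 1/b = 5.115 bits/s.

5.12 bits/s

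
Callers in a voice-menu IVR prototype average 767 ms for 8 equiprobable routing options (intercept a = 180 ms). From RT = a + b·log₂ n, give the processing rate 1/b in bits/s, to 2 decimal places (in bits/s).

b = (767 − 180)/log₂ 8 = 587/3 = 195.667 ms per bit = 0.19567 s/bit; the reciprocal is 5.111 bits/s.

5.11 bits/s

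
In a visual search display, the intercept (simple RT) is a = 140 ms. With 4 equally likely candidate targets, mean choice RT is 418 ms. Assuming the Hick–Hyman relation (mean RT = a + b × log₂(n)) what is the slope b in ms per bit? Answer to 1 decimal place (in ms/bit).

139.0 ms/bit

4 alternatives carry log₂ 4 = 2 bits; the choice cost is 418 − 140 = 278 ms, so b = 278/2 = 139.000 ms/bit.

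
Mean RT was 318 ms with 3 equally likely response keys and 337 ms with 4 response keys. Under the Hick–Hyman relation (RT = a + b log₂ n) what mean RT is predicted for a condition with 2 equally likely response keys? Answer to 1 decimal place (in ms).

RT is linear in log₂ n, so two points fix the line:
  b = (337 − 318) / (log₂ 4 − log₂ 3) = 19 / (2 − 1.5850) = 45.779 ms/bit
  a = 318 − 45.779 × 1.5850 = 245.442 ms
Then RT(2) = 245.442 + 45.779 × log₂ 2 = 245.442 + 45.779 × 1 ≈ 291.221 ms.

291.2 ms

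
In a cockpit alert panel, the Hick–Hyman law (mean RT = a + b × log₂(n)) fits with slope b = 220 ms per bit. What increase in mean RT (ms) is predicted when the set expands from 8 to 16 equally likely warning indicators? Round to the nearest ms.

220 ms

ΔRT = (a + b log₂ n₂) − (a + b log₂ n₁) = b·(log₂ n₂ − log₂ n₁).
log₂(16) − log₂(8) = log₂(16/8) = log₂(2) = 1.
ΔRT = 220 × 1.0000 = 220.000 ms.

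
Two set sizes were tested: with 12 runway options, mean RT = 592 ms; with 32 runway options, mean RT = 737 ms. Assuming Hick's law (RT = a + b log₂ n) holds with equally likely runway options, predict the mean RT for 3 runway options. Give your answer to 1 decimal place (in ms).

With log₂ n on the abscissa the relation is linear; from the two conditions:
  b = (737 − 592) / (log₂ 32 − log₂ 12) = 145 / (5 − 3.5850) = 102.471 ms/bit
  a = 592 − 102.471 × 3.5850 = 224.646 ms
Then RT(3) = 224.646 + 102.471 × log₂ 3 = 224.646 + 102.471 × 1.5850 ≈ 387.058 ms.

387.1 ms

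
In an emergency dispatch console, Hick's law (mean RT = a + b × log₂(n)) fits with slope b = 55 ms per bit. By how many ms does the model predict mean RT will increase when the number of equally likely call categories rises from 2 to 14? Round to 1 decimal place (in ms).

Only the slope matters, since a is common to both: ΔRT = b·log₂(n₂/n₁).
log₂(14) − log₂(2) = 3.8074 − 1 = 2.8074.
ΔRT = 55 × 2.8074 = 154.405 ms.

154.4 ms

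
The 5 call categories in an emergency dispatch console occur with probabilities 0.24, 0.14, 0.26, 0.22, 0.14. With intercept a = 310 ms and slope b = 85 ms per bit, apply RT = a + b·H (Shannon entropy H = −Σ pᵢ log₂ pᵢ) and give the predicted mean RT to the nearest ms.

503 ms

Entropy contributions −pᵢ log₂ pᵢ: 0.4941, 0.3971, 0.5053, 0.4806, 0.3971; sum H = 2.2742 bits.
RT = a + bH = 310 + 85·2.2742 = 503.31 ms.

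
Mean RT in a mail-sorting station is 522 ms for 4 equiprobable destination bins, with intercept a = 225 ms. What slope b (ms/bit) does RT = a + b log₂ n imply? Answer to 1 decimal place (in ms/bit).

log₂(4) = 2 bits.
b = (RT − a)/log₂ n = (522 − 225) / 2 = 148.500 ms/bit.

148.5 ms/bit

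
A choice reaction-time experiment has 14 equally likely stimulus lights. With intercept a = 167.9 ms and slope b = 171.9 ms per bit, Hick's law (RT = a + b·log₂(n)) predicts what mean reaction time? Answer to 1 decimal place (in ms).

log₂(14) = 3.8074 bits, so RT = 167.9 + 171.9 × 3.8074 ≈ 822.384 ms.

822.4 ms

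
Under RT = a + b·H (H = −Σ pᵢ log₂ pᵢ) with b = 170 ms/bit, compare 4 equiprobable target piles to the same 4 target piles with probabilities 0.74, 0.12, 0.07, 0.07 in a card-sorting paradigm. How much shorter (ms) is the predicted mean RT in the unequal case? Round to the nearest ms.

132 ms

The RT saving is b·ΔH. Equiprobable H₀ = log₂(4) = 2.0000 bits; with the given probabilities H = 1.2256 bits.
b·(H₀ − H) = 170 × (2.0000 − 1.2256) = 131.64 ms.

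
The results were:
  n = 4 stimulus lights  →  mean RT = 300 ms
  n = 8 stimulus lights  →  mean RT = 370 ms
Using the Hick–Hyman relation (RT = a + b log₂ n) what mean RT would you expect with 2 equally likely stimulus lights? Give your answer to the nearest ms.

230 ms

Fit slope and intercept:
  b = (370 − 300) / (log₂ 8 − log₂ 4) = 70 / (3 − 2) = 70 ms/bit
  a = 300 − 70 × 2 = 160 ms
Then RT(2) = 160 + 70 × log₂ 2 = 160 + 70 × 1 ≈ 230.000 ms.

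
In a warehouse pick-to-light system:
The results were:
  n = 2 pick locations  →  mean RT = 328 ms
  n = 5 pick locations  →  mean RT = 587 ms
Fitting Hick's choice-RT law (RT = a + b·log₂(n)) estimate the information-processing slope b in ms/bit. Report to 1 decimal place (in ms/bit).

The slope on a log₂ axis is (587 − 328) / (2.3219 − 1) = 195.926 ms/bit.

195.9 ms/bit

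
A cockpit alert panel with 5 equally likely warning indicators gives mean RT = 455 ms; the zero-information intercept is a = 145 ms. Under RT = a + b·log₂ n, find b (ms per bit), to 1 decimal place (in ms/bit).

133.5 ms/bit

log₂(5) = 2.3219 bits.
b = (RT − a)/log₂ n = (455 − 145) / 2.3219 = 133.510 ms/bit.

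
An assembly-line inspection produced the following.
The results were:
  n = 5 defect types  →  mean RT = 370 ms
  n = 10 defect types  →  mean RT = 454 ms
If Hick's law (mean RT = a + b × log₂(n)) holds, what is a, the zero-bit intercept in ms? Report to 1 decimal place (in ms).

175.0 ms

b = (RT₂ − RT₁)/(log₂ n₂ − log₂ n₁) = (454 − 370)/(3.3219 − 2.3219) = 84.000 ms/bit.
a = RT₁ − b·log₂ n₁ = 370 − 84.000 × 2.3219 = 174.958 ms.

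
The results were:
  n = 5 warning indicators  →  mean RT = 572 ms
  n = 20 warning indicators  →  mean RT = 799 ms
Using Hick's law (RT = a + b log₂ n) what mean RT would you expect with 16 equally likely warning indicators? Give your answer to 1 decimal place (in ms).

Solve the two-equation system in a and b:
  b = (799 − 572) / (log₂ 20 − log₂ 5) = 227 / (4.3219 − 2.3219) = 113.500 ms/bit
  a = 572 − 113.500 × 2.3219 = 308.461 ms
Then RT(16) = 308.461 + 113.500 × log₂ 16 = 308.461 + 113.500 × 4 ≈ 762.461 ms.

762.5 ms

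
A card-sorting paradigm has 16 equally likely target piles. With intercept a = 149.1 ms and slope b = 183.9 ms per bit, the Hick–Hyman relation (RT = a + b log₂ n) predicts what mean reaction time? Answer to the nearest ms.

885 ms

log₂(16) = 4 bits, so RT = 149.1 + 183.9 × 4 ≈ 884.700 ms.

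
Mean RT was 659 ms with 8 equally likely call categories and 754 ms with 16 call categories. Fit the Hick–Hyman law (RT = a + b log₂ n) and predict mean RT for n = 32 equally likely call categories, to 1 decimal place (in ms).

Solve the two-equation system in a and b:
  b = (754 − 659) / (log₂ 16 − log₂ 8) = 95 / (4 − 3) = 95.000 ms/bit
  a = 659 − 95.000 × 3 = 374.000 ms
Then RT(32) = 374.000 + 95.000 × log₂ 32 = 374.000 + 95.000 × 5 ≈ 849.000 ms.

849.0 ms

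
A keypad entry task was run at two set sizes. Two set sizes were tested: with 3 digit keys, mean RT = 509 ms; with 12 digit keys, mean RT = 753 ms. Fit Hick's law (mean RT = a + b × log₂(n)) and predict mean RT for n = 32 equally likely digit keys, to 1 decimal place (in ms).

Solve the two-equation system in a and b:
  b = (753 − 509) / (log₂ 12 − log₂ 3) = 244 / (3.5850 − 1.5850) = 122.000 ms/bit
  a = 509 − 122.000 × 1.5850 = 315.635 ms
Then RT(32) = 315.635 + 122.000 × log₂ 32 = 315.635 + 122.000 × 5 ≈ 925.635 ms.

925.6 ms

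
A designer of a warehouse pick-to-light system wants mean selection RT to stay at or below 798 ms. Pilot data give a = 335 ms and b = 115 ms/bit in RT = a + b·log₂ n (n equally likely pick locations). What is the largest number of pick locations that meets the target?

16

115·log₂ n ≤ 798 − 335 = 463, giving log₂ n ≤ 4.0261 and n ≤ 16.292. The largest whole number is 16.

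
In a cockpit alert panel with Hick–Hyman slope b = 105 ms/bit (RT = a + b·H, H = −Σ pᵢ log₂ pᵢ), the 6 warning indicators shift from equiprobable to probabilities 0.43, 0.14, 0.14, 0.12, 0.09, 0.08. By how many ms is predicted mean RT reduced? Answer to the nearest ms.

The RT saving is b·ΔH. Equiprobable H₀ = log₂(6) = 2.5850 bits; with the given probabilities H = 2.2890 bits.
b·(H₀ − H) = 105 × (2.5850 − 2.2890) = 31.07 ms.

31 ms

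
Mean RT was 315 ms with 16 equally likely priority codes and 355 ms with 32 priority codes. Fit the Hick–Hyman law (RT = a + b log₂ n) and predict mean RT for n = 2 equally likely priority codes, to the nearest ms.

Fit slope and intercept:
  b = (355 − 315) / (log₂ 32 − log₂ 16) = 40 / (5 − 4) = 40 ms/bit
  a = 315 − 40 × 4 = 155 ms
Then RT(2) = 155 + 40 × log₂ 2 = 155 + 40 × 1 ≈ 195.000 ms.

195 ms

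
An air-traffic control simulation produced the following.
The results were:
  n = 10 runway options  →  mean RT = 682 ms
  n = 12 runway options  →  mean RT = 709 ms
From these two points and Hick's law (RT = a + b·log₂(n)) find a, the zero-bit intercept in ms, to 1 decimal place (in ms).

Slope: b = (709 − 682) / (log₂ 12 − log₂ 10) = 27/0.2630 = 102.648 ms/bit.
a = RT₁ − b·log₂ n₁ = 682 − 102.648 × 3.3219 = 341.010 ms.

341.0 ms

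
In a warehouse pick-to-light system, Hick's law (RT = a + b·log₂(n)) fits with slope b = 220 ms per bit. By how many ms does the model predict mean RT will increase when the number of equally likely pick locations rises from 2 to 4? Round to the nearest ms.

220 ms

The intercept a cancels: ΔRT = b·(log₂ n₂ − log₂ n₁) = b·log₂(n₂/n₁).
log₂(4) − log₂(2) = log₂(4/2) = log₂(2) = 1.
ΔRT = 220 × 1.0000 = 220.000 ms.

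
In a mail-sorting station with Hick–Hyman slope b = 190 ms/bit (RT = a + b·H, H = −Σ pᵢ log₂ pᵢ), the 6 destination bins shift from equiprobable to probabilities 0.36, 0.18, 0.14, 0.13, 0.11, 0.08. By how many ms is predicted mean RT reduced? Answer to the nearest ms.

36 ms

Equiprobable entropy H₀ = log₂ 6 = 2.5850 bits.
Skewed entropy H = −Σ pᵢ log₂ pᵢ = 2.3975 bits.
ΔRT = b·(H₀ − H) = 190 × 0.1875 = 35.62 ms.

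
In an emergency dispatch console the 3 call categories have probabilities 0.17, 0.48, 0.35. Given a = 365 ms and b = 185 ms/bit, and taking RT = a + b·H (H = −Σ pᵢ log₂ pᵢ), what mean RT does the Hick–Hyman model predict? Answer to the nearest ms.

637 ms

H = 0.17·log₂(1/0.17) + 0.48·log₂(1/0.48) + 0.35·log₂(1/0.35) = 1.4730 bits.
RT = 365 + 185 × 1.4730 = 637.50 ms.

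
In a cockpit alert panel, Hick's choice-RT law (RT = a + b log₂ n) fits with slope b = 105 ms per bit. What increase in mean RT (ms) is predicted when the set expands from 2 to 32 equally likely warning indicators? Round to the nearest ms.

ΔRT = (a + b log₂ n₂) − (a + b log₂ n₁) = b·(log₂ n₂ − log₂ n₁).
log₂(32) − log₂(2) = log₂(32/2) = log₂(16) = 4.
ΔRT = 105 × 4.0000 = 420.000 ms.

420 ms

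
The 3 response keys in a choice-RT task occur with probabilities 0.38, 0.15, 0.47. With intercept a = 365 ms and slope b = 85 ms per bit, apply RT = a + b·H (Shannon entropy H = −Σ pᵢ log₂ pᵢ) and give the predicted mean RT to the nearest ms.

489 ms

Entropy contributions −pᵢ log₂ pᵢ: 0.5305, 0.4105, 0.5120; sum H = 1.4530 bits.
RT = a + bH = 365 + 85·1.4530 = 488.50 ms.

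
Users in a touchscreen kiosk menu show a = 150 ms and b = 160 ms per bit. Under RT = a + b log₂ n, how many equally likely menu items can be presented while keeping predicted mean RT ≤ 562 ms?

5

Set 150 + 160·log₂ n ≤ 562 → log₂ n ≤ (562 − 150)/160 = 2.5750.
So n ≤ 2^2.5750 = 5.959; the largest integer n is 5.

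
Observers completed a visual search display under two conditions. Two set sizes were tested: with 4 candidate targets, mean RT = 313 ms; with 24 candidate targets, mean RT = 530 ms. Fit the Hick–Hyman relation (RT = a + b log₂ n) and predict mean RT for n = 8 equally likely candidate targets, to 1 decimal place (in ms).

396.9 ms

Solve the two-equation system in a and b:
  b = (530 − 313) / (log₂ 24 − log₂ 4) = 217 / (4.5850 − 2) = 83.947 ms/bit
  a = 313 − 83.947 × 2 = 145.106 ms
Then RT(8) = 145.106 + 83.947 × log₂ 8 = 145.106 + 83.947 × 3 ≈ 396.947 ms.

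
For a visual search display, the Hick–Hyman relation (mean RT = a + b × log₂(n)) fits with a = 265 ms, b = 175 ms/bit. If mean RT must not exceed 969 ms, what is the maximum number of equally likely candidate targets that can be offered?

Information budget: (969 − 265)/175 = 4.0229 bits, so n ≤ 2^4.0229 = 16.256 → at most 16.

16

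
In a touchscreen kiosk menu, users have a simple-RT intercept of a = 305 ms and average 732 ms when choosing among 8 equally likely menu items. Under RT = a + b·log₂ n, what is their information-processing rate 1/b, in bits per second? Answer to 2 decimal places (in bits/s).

b = (732 − 305)/log₂ 8 = 427/3 = 142.333 ms per bit = 0.14233 s/bit; the reciprocal is 7.026 bits/s.

7.03 bits/s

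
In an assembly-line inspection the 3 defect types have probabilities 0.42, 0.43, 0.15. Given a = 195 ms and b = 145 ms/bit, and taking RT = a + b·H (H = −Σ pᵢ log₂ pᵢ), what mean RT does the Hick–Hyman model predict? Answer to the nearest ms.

407 ms

Entropy contributions −pᵢ log₂ pᵢ: 0.5256, 0.5236, 0.4105; sum H = 1.4598 bits.
RT = a + bH = 195 + 145·1.4598 = 406.66 ms.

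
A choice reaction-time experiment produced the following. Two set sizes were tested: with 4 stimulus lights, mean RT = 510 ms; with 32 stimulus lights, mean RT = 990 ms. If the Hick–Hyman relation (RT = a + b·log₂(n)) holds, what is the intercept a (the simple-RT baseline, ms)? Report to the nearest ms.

190 ms

b = (RT₂ − RT₁)/(log₂ n₂ − log₂ n₁) = (990 − 510)/(5 − 2) = 160 ms/bit.
Intercept: a = 510 − 160·log₂(4) = 190.000 ms.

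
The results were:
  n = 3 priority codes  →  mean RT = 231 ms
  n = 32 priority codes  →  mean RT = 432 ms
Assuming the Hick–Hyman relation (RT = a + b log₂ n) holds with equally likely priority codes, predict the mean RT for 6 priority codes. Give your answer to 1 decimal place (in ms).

289.9 ms

Fit slope and intercept:
  b = (432 − 231) / (log₂ 32 − log₂ 3) = 201 / (5 − 1.5850) = 58.857 ms/bit
  a = 231 − 58.857 × 1.5850 = 137.713 ms
Then RT(6) = 137.713 + 58.857 × log₂ 6 = 137.713 + 58.857 × 2.5850 ≈ 289.857 ms.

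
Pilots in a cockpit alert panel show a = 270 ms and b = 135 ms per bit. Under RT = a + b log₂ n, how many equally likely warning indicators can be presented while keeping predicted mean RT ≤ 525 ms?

3

Set 270 + 135·log₂ n ≤ 525 → log₂ n ≤ (525 − 270)/135 = 1.8889.
So n ≤ 2^1.8889 = 3.703; the largest integer n is 3.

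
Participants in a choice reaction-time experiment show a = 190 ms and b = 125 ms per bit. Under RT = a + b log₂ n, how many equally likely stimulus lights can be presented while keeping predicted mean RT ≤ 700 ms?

16

Information budget: (700 − 190)/125 = 4.0800 bits, so n ≤ 2^4.0800 = 16.912 → at most 16.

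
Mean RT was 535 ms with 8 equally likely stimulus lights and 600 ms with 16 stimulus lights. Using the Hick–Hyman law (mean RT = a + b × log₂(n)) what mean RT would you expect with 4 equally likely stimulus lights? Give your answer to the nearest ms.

470 ms

Solve the two-equation system in a and b:
  b = (600 − 535) / (log₂ 16 − log₂ 8) = 65 / (4 − 3) = 65 ms/bit
  a = 535 − 65 × 3 = 340 ms
Then RT(4) = 340 + 65 × log₂ 4 = 340 + 65 × 2 ≈ 470.000 ms.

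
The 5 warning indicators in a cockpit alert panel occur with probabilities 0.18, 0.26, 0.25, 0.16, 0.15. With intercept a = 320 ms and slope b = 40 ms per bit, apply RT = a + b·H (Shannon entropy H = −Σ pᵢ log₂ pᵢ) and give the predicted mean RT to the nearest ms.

Entropy contributions −pᵢ log₂ pᵢ: 0.4453, 0.5053, 0.5000, 0.4230, 0.4105; sum H = 2.2842 bits.
RT = a + bH = 320 + 40·2.2842 = 411.37 ms.

411 ms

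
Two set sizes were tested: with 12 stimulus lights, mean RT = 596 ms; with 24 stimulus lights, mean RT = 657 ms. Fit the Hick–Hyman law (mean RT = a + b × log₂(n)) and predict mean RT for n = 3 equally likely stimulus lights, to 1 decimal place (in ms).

Fit slope and intercept:
  b = (657 − 596) / (log₂ 24 − log₂ 12) = 61 / (4.5850 − 3.5850) = 61.000 ms/bit
  a = 596 − 61.000 × 3.5850 = 377.317 ms
Then RT(3) = 377.317 + 61.000 × log₂ 3 = 377.317 + 61.000 × 1.5850 ≈ 474.000 ms.

474.0 ms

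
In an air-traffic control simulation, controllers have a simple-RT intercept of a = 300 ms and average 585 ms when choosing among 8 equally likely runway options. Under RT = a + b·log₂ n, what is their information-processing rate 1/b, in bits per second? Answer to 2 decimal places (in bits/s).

10.53 bits/s

Choice component = 585 − 300 = 285 ms over log₂(8) = 3 bits.
b = 285 / 3 = 95.000 ms/bit, so 1/b = 10.526 bits/s.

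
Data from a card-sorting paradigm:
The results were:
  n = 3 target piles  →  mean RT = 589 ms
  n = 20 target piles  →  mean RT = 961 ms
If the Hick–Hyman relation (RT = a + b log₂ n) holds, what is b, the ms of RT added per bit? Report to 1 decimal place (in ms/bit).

135.9 ms/bit

b = (RT₂ − RT₁)/(log₂ n₂ − log₂ n₁) = (961 − 589)/(4.3219 − 1.5850) = 135.917 ms/bit.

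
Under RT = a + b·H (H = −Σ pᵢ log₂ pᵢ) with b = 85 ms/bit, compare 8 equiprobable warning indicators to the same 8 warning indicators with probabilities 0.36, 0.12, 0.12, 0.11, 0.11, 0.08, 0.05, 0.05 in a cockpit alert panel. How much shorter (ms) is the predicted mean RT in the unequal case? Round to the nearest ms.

The RT saving is b·ΔH. Equiprobable H₀ = log₂(8) = 3.0000 bits; with the given probabilities H = 2.6890 bits.
b·(H₀ − H) = 85 × (3.0000 − 2.6890) = 26.43 ms.

26 ms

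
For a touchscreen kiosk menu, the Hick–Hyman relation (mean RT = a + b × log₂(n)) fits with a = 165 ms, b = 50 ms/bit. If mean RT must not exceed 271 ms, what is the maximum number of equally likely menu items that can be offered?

Information budget: (271 − 165)/50 = 2.1200 bits, so n ≤ 2^2.1200 = 4.347 → at most 4.

4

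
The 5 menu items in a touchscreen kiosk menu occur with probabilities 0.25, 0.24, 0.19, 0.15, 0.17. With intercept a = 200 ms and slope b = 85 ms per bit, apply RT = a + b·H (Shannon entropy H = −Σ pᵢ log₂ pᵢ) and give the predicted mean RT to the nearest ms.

395 ms

H = 0.25·log₂(1/0.25) + 0.24·log₂(1/0.24) + 0.19·log₂(1/0.19) + 0.15·log₂(1/0.15) + 0.17·log₂(1/0.17) = 2.2945 bits.
RT = 200 + 85 × 2.2945 = 395.03 ms.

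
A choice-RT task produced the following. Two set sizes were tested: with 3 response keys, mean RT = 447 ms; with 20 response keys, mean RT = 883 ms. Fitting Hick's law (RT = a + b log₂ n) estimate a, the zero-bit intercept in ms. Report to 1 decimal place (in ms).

b = (RT₂ − RT₁)/(log₂ n₂ − log₂ n₁) = (883 − 447)/(4.3219 − 1.5850) = 159.301 ms/bit.
Intercept: a = 447 − 159.301·log₂(3) = 194.515 ms.

194.5 ms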